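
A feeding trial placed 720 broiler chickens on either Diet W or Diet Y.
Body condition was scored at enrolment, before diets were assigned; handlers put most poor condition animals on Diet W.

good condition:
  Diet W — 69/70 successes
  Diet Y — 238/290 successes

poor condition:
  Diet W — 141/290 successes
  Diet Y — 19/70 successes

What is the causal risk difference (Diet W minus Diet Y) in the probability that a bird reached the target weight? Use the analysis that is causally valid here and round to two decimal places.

+0.19

Within every starting body condition level Diet W has the higher rate, yet pooled Diet Y does — Simpson's reversal.
Here starting body condition is a common cause — it drives both which diet a case falls under and the outcome. The crude comparison mixes populations; the stratum-specific rates are the causally relevant ones.
Adjusting over the population distribution of starting body condition: 0.500·(0.986−0.821) + 0.500·(0.486−0.271) = +0.190.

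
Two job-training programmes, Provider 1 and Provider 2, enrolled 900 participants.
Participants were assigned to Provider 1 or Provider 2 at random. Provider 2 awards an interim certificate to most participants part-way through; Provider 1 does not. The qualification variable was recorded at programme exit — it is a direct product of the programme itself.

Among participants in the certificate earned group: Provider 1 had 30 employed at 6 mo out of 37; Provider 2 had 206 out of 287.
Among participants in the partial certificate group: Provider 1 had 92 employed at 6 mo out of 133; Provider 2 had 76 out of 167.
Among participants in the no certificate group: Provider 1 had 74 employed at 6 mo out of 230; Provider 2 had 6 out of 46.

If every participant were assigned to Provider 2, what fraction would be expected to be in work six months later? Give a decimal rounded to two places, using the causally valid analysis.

0.58

Qualification attained during the programme is downstream of the programme. One should not condition on a consequence of treatment, so the overall rates are the right comparison.
So P(outcome | do(Provider 2)) is just the pooled rate for Provider 2: 288/500 = 0.576.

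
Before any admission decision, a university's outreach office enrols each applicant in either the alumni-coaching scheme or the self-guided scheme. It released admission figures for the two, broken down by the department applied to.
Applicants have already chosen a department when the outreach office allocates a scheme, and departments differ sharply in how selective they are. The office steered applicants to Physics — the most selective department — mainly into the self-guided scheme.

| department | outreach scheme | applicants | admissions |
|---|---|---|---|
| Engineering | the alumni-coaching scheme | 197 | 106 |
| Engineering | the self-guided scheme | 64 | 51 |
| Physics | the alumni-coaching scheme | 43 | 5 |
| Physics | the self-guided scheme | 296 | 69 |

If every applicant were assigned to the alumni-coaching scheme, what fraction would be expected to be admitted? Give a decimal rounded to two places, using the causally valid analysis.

0.30

the self-guided scheme is higher inside every department stratum but the alumni-coaching scheme is higher in aggregate. Whether to stratify depends on how department relates to the outreach scheme.
Here department is a common cause — it drives both which outreach scheme a case falls under and the outcome. The crude comparison mixes populations; the stratum-specific rates are the causally relevant ones.
Standardising the alumni-coaching scheme to the population department mix: 0.435·106/197 + 0.565·5/43 = 0.300.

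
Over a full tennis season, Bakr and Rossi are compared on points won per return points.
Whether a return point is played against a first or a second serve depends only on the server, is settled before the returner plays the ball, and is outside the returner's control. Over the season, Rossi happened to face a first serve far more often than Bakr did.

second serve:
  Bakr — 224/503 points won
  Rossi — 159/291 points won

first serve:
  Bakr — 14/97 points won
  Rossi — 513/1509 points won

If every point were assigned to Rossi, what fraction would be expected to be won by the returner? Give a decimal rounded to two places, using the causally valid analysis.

Within every serve type level Rossi has the higher rate, yet pooled Bakr does — Simpson's reversal.
Serve type satisfies the back-door criterion: it is not a descendant of the player, and it blocks the spurious path from player to outcome. Adjusting for it (i.e., using the within-serve type rates) gives the causal effect.
Standardising Rossi to the population serve type mix: 0.331·159/291 + 0.669·513/1509 = 0.408.

0.41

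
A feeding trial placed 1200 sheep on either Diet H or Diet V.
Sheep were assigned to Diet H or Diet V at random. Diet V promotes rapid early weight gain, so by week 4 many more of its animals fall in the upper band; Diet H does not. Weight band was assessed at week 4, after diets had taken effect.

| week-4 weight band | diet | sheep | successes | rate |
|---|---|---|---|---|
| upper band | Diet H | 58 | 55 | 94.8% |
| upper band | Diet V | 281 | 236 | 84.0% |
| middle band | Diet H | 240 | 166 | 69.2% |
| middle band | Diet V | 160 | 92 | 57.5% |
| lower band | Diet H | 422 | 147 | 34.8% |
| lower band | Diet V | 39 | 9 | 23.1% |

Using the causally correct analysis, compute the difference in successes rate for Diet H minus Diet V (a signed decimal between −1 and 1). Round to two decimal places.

The stratified and pooled comparisons disagree (Diet H wins within each week-4 weight band; Diet V wins overall), so the answer turns on the causal role of week-4 weight band.
Stratifying would compare diets among sheep the diets themselves sorted into week-4 weight band groups — a form of selection on an intermediate. The unconditioned pooled rates give the total causal effect.
The causal difference is the pooled difference: 0.511 − 0.702 = -0.191.

-0.19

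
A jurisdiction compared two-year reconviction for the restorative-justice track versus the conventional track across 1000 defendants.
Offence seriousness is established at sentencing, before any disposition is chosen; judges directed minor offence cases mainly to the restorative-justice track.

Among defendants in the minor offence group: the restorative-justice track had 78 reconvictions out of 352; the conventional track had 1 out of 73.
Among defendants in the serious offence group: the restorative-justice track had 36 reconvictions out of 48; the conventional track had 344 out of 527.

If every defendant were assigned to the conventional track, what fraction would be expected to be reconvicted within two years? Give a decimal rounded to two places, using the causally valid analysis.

The stratified and pooled comparisons disagree (the conventional track wins within each offence seriousness; the restorative-justice track wins overall), so the answer turns on the causal role of offence seriousness.
The imbalance in offence seriousness arose from how defendants were allocated, not from anything the disposition did; and offence seriousness independently affects the outcome. The pooled gap is confounded — condition on offence seriousness.
Standardising the conventional track to the population offence seriousness mix: 0.425·1/73 + 0.575·344/527 = 0.381.

0.38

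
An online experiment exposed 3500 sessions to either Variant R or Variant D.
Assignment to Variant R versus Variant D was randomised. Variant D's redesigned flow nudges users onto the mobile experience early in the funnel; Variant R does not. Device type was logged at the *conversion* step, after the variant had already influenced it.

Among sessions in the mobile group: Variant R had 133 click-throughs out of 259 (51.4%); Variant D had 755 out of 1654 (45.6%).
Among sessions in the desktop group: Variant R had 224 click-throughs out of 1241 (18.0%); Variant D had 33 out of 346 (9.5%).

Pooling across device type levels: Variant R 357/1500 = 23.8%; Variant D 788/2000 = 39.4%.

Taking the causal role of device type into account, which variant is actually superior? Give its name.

Variant D

The distribution of device type is itself part of what the variant does — it is an intermediate outcome. Holding it fixed would remove that part of the effect; the total effect is the pooled difference.
Pooled: Variant R 23.8% vs Variant D 39.4%; Variant D is higher overall.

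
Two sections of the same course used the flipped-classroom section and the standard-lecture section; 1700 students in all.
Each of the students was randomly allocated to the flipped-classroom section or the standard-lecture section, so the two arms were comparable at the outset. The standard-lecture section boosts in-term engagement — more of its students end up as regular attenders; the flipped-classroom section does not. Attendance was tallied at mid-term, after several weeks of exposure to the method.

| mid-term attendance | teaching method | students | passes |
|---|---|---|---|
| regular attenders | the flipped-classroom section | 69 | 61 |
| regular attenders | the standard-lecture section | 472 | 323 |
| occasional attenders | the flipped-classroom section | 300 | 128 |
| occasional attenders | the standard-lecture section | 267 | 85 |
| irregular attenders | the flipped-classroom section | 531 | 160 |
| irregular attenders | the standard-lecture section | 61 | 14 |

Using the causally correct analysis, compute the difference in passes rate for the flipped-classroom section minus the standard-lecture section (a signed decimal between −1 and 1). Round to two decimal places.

-0.14

The stratified and pooled comparisons disagree (the flipped-classroom section wins within each mid-term attendance; the standard-lecture section wins overall), so the answer turns on the causal role of mid-term attendance.
Mid-term attendance lies on the pathway teaching method → mid-term attendance → outcome, so adjusting for it blocks the indirect effect. For the total causal effect of teaching method, use the unadjusted pooled rates.
The causal difference is the pooled difference: 0.388 − 0.527 = -0.140.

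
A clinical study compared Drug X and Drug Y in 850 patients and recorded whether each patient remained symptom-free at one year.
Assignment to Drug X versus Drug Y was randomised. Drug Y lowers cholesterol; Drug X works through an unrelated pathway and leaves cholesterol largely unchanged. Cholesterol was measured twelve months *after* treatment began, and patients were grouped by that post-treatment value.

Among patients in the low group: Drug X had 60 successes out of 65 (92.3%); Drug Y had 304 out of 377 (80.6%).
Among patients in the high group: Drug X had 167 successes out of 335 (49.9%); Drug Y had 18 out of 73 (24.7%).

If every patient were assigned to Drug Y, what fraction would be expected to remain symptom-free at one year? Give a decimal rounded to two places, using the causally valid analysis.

The stratified and pooled comparisons disagree (Drug X wins within each cholesterol; Drug Y wins overall), so the answer turns on the causal role of cholesterol.
Cholesterol here is a post-treatment variable shaped by the drug; conditioning on it would introduce bias rather than remove it. The overall comparison is the causal one.
So P(outcome | do(Drug Y)) is just the pooled rate for Drug Y: 322/450 = 0.716.

0.72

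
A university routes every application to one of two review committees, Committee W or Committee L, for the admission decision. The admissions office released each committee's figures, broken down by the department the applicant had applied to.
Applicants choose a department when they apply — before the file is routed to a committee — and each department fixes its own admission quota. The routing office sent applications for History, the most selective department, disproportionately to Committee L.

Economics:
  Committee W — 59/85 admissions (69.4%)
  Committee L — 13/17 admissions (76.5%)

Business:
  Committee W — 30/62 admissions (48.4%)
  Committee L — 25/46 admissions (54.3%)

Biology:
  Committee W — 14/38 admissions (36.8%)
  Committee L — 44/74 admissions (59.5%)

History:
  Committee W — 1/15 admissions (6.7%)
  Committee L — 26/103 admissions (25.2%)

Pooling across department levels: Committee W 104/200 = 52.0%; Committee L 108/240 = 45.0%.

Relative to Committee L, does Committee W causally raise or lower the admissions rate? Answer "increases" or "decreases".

Within every department level Committee L has the higher rate, yet pooled Committee W does — Simpson's reversal.
Department is set before the review committee has any effect — it is not caused by the review committee — and it independently drives the outcome. That makes it a confounder, so the causal comparison is within department levels.
Within each level — Economics: 69.4% vs 76.5%; Business: 48.4% vs 54.3%; Biology: 36.8% vs 59.5%; History: 6.7% vs 25.2% — Committee L is higher every time.

decreases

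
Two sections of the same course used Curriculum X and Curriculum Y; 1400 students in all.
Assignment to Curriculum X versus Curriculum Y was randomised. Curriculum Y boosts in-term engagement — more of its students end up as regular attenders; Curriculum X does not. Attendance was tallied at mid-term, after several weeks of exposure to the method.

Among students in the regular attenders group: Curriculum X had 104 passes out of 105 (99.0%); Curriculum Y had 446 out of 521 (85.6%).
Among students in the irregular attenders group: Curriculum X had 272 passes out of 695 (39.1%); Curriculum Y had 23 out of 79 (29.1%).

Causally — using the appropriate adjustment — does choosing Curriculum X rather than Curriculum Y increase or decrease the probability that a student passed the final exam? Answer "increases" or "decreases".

The stratified and pooled comparisons disagree (Curriculum X wins within each mid-term attendance; Curriculum Y wins overall), so the answer turns on the causal role of mid-term attendance.
Because the teaching method influences mid-term attendance, mid-term attendance is a post-treatment mediator, not a confounder. Stratifying on it would bias the estimate; the causal effect is the crude pooled difference.
Pooled: Curriculum X 47.0% vs Curriculum Y 78.2%; Curriculum Y is higher overall.

decreases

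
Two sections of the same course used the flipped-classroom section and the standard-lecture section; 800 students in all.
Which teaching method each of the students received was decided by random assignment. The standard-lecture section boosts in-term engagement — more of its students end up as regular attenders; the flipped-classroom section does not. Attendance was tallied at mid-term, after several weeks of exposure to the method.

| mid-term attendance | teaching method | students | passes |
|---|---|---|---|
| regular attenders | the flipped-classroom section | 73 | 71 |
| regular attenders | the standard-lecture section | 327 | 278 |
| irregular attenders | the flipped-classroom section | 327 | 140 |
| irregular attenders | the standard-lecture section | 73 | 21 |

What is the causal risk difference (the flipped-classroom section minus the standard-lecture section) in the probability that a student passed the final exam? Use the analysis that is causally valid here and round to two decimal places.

-0.22

Mid-term attendance is downstream of the teaching method. One should not condition on a consequence of treatment, so the overall rates are the right comparison.
The causal difference is the pooled difference: 0.527 − 0.748 = -0.220.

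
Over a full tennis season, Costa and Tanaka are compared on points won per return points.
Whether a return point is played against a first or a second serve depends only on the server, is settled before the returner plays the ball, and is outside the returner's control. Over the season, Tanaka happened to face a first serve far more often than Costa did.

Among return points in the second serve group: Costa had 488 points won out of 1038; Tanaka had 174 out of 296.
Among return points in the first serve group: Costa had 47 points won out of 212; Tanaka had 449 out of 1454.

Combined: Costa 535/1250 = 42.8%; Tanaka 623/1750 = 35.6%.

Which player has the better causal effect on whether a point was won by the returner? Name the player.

The serve type-specific comparison favours Tanaka throughout, but the pooled figures favour Costa. The question is whether to condition on serve type.
Serve type is set before the player has any effect — it is not caused by the player — and it independently drives the outcome. That makes it a confounder, so the causal comparison is within serve type levels.
Within each level — second serve: 47.0% vs 58.8%; first serve: 22.2% vs 30.9% — Tanaka is higher every time.

Tanaka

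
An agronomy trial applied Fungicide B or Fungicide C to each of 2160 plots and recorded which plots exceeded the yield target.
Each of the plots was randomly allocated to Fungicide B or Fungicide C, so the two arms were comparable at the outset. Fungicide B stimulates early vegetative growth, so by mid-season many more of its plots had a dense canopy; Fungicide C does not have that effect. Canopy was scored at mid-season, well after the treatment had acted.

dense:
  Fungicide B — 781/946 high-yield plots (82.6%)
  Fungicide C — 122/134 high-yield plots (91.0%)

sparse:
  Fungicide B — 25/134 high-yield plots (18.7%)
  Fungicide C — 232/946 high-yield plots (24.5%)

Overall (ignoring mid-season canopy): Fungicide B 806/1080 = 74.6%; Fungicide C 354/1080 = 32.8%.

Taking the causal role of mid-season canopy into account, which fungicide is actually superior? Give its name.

Fungicide C is higher inside every mid-season canopy stratum but Fungicide B is higher in aggregate. Whether to stratify depends on how mid-season canopy relates to the fungicide.
Mid-season canopy is downstream of the fungicide. One should not condition on a consequence of treatment, so the overall rates are the right comparison.
Pooled: Fungicide B 74.6% vs Fungicide C 32.8%; Fungicide B is higher overall.

Fungicide B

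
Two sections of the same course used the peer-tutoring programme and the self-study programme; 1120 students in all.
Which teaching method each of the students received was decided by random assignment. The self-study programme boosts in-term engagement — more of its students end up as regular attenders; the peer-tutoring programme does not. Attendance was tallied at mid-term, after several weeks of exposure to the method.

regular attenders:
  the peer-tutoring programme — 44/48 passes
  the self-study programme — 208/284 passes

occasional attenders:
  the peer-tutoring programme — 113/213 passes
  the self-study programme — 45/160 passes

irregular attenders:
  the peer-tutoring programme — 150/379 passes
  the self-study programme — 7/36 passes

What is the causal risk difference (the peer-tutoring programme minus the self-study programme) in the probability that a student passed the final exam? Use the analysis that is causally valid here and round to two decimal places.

Because the teaching method influences mid-term attendance, mid-term attendance is a post-treatment mediator, not a confounder. Stratifying on it would bias the estimate; the causal effect is the crude pooled difference.
The causal difference is the pooled difference: 0.480 − 0.542 = -0.062.

-0.06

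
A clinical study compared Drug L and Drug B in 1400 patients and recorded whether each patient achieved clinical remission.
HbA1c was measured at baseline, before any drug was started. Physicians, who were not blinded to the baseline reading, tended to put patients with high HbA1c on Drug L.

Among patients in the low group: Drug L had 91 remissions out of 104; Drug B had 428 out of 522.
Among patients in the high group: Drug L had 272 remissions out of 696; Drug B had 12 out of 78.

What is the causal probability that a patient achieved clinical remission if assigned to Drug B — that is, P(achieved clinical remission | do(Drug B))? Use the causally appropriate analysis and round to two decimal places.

0.45

Since HbA1c is a pre-existing factor (not a product of the drug) and it affects the outcome on its own, it is a confounder. The stratified rates, not the pooled rate, identify the causal effect.
Standardising Drug B to the population HbA1c mix: 0.447·428/522 + 0.553·12/78 = 0.452.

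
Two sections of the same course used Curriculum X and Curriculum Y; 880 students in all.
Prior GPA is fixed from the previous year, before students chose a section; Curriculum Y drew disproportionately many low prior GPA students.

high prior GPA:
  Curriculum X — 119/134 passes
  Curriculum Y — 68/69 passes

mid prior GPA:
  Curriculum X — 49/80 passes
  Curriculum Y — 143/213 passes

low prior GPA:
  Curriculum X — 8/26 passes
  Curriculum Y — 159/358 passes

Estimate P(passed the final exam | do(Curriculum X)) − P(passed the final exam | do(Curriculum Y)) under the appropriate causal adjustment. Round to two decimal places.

The prior GPA band-specific comparison favours Curriculum Y throughout, but the pooled figures favour Curriculum X. The question is whether to condition on prior GPA band.
Since prior GPA band is a pre-existing factor (not a product of the teaching method) and it affects the outcome on its own, it is a confounder. The stratified rates, not the pooled rate, identify the causal effect.
Adjusting over the population distribution of prior GPA band: 0.231·(0.888−0.986) + 0.333·(0.613−0.671) + 0.436·(0.308−0.444) = -0.102.

-0.10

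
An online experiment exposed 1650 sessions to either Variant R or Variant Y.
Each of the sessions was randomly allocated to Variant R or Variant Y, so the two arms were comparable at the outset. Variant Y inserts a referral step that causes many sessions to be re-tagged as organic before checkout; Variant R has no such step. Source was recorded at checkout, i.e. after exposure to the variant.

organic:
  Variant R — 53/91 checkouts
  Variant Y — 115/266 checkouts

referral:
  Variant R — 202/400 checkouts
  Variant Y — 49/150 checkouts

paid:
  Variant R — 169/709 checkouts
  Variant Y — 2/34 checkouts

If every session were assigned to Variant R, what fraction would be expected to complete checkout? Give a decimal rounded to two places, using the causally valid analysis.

0.35

Traffic source is downstream of the variant. One should not condition on a consequence of treatment, so the overall rates are the right comparison.
So P(outcome | do(Variant R)) is just the pooled rate for Variant R: 424/1200 = 0.353.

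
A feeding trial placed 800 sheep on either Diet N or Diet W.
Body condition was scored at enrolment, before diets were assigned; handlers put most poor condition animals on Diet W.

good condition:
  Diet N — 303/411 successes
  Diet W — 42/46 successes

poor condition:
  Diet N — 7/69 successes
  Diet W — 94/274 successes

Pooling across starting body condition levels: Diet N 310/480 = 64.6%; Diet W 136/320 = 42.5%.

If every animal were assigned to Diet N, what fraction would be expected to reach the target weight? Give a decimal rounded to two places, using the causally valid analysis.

0.46

Within every starting body condition level Diet W has the higher rate, yet pooled Diet N does — Simpson's reversal.
Here starting body condition is a common cause — it drives both which diet a case falls under and the outcome. The crude comparison mixes populations; the stratum-specific rates are the causally relevant ones.
Standardising Diet N to the population starting body condition mix: 0.571·303/411 + 0.429·7/69 = 0.465.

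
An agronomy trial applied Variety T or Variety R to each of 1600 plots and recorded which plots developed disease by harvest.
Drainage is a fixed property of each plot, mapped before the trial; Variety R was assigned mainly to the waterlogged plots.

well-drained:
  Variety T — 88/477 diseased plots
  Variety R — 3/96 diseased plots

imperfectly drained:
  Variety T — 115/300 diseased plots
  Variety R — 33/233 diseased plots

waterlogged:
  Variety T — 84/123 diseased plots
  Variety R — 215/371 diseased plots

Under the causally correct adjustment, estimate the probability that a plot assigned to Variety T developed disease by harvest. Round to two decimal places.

0.40

The stratified and pooled comparisons disagree (Variety R wins within each field drainage; Variety T wins overall), so the answer turns on the causal role of field drainage.
Field drainage satisfies the back-door criterion: it is not a descendant of the variety, and it blocks the spurious path from variety to outcome. Adjusting for it (i.e., using the within-field drainage rates) gives the causal effect.
Standardising Variety T to the population field drainage mix: 0.358·88/477 + 0.333·115/300 + 0.309·84/123 = 0.405.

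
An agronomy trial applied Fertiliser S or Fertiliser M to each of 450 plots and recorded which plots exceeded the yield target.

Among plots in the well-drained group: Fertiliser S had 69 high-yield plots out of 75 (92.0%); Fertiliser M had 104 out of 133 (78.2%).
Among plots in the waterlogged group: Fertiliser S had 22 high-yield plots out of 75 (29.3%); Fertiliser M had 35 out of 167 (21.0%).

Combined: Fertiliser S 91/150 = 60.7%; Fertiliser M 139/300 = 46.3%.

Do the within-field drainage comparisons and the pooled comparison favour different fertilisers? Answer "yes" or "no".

Within each field drainage level (well-drained 92.0% vs 78.2%; waterlogged 29.3% vs 21.0%), Fertiliser S has the higher rate every time. Pooled: 60.7% vs 46.3% — Fertiliser S has the higher rate overall. They agree.

no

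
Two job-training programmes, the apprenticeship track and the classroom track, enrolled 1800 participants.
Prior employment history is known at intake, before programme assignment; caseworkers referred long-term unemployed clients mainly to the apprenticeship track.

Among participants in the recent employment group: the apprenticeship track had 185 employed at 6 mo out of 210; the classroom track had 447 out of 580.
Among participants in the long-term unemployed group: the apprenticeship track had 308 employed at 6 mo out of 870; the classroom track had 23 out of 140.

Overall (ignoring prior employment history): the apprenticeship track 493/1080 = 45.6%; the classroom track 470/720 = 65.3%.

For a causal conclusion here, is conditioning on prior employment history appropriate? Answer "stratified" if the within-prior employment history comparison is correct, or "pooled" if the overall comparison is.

stratified

Prior employment history is set before the programme has any effect — it is not caused by the programme — and it independently drives the outcome. That makes it a confounder, so the causal comparison is within prior employment history levels.
Within each level — recent employment: 88.1% vs 77.1%; long-term unemployed: 35.4% vs 16.4% — the apprenticeship track is higher every time.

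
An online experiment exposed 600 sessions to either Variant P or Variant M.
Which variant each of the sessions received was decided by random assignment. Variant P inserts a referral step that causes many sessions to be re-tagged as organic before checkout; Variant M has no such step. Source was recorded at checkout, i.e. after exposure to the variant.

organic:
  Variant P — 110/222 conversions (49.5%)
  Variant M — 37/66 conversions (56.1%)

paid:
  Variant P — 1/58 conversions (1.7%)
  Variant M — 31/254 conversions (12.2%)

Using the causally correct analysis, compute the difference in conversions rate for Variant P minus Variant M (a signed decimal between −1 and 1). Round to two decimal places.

The distribution of traffic source is itself part of what the variant does — it is an intermediate outcome. Holding it fixed would remove that part of the effect; the total effect is the pooled difference.
The causal difference is the pooled difference: 0.396 − 0.212 = +0.184.

+0.18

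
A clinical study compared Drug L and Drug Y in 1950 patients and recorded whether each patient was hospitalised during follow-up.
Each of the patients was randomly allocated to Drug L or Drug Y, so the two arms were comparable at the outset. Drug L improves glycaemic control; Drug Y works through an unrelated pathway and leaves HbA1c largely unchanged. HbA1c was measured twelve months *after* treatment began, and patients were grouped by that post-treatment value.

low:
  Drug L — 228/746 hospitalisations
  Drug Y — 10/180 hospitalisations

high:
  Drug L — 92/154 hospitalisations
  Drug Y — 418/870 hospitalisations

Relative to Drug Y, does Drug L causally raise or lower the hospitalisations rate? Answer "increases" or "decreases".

decreases

Because the drug influences HbA1c, HbA1c is a post-treatment mediator, not a confounder. Stratifying on it would bias the estimate; the causal effect is the crude pooled difference.
Pooled: Drug L 35.6% vs Drug Y 40.8%; Drug L is lower overall.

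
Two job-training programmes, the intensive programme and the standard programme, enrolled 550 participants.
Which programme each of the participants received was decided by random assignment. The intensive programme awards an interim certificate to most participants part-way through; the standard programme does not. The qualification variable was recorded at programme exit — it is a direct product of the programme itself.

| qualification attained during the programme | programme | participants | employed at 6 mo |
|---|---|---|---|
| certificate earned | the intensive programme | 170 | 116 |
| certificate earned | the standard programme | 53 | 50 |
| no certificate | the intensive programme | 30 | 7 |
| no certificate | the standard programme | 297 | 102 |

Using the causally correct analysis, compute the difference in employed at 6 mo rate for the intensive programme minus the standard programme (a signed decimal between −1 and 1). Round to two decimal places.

Stratifying would compare programmes among participants the programmes themselves sorted into qualification attained during the programme groups — a form of selection on an intermediate. The unconditioned pooled rates give the total causal effect.
The causal difference is the pooled difference: 0.615 − 0.434 = +0.181.

+0.18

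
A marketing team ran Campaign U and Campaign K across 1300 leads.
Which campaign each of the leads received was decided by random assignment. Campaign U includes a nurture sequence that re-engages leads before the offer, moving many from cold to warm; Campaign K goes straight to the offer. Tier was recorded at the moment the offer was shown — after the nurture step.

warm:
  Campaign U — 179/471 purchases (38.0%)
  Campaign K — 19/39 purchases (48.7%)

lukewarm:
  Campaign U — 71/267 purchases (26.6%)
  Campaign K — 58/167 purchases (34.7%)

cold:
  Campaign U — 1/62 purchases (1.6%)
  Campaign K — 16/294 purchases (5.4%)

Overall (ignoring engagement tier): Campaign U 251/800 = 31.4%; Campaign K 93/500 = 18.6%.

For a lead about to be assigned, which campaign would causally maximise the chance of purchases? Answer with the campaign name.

Campaign U

Engagement tier is recorded after the campaign and is itself shifted by it — it sits on the causal path from campaign to outcome. Conditioning on a mediator would strip out part of the effect we want; the pooled comparison gives the total causal effect.
Pooled: Campaign U 31.4% vs Campaign K 18.6%; Campaign U is higher overall.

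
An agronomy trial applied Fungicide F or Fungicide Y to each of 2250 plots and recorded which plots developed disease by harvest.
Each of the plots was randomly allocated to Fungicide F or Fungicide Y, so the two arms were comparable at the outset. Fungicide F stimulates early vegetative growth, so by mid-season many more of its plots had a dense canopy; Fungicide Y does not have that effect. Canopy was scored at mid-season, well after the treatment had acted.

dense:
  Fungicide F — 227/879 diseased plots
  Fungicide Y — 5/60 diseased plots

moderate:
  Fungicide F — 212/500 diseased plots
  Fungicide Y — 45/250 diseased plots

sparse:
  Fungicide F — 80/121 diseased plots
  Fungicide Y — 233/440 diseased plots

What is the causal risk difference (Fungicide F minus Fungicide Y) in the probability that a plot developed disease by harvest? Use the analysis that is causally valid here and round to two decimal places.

Because the fungicide influences mid-season canopy, mid-season canopy is a post-treatment mediator, not a confounder. Stratifying on it would bias the estimate; the causal effect is the crude pooled difference.
The causal difference is the pooled difference: 0.346 − 0.377 = -0.031.

-0.03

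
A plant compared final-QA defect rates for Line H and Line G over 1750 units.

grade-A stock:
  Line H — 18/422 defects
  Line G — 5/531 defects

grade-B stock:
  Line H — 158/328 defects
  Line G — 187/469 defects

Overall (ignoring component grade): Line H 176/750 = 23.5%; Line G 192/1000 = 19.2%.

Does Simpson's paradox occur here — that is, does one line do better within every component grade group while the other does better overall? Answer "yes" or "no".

no

Within each component grade level (grade-A stock 4.3% vs 0.9%; grade-B stock 48.2% vs 39.9%), Line G has the lower rate every time. Pooled: 23.5% vs 19.2% — Line G has the lower rate overall. They agree.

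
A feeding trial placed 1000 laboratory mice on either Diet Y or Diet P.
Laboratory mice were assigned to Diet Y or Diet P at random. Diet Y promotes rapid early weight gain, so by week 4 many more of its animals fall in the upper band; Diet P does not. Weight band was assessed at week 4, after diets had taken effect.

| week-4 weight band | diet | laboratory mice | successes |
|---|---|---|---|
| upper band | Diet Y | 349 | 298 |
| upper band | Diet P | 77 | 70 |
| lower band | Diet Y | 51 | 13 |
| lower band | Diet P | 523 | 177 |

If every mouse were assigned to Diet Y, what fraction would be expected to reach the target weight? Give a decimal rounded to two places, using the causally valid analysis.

0.78

The stratified and pooled comparisons disagree (Diet P wins within each week-4 weight band; Diet Y wins overall), so the answer turns on the causal role of week-4 weight band.
Week-4 weight band lies on the pathway diet → week-4 weight band → outcome, so adjusting for it blocks the indirect effect. For the total causal effect of diet, use the unadjusted pooled rates.
So P(outcome | do(Diet Y)) is just the pooled rate for Diet Y: 311/400 = 0.777.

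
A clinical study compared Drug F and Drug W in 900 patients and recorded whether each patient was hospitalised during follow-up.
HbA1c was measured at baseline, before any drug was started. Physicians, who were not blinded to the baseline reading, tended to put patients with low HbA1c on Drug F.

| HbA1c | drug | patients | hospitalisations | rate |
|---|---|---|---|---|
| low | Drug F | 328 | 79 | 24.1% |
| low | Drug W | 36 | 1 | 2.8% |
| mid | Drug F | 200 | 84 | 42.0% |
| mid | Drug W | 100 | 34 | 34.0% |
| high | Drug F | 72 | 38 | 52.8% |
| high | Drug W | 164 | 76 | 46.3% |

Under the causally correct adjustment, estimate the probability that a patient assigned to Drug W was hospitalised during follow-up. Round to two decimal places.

Within every HbA1c level Drug W has the lower rate, yet pooled Drug F does — Simpson's reversal.
HbA1c is set before the drug has any effect — it is not caused by the drug — and it independently drives the outcome. That makes it a confounder, so the causal comparison is within HbA1c levels.
Standardising Drug W to the population HbA1c mix: 0.404·1/36 + 0.333·34/100 + 0.262·76/164 = 0.246.

0.25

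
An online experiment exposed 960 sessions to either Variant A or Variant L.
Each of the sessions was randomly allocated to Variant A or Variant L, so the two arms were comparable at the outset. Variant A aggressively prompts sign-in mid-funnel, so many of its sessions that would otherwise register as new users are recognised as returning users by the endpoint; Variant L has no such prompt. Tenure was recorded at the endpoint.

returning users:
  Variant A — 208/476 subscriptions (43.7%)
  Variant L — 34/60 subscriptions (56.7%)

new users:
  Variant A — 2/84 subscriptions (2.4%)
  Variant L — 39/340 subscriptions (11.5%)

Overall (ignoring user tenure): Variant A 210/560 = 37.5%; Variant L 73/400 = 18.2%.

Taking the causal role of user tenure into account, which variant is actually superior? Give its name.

Variant A

Because the variant influences user tenure, user tenure is a post-treatment mediator, not a confounder. Stratifying on it would bias the estimate; the causal effect is the crude pooled difference.
Pooled: Variant A 37.5% vs Variant L 18.2%; Variant A is higher overall.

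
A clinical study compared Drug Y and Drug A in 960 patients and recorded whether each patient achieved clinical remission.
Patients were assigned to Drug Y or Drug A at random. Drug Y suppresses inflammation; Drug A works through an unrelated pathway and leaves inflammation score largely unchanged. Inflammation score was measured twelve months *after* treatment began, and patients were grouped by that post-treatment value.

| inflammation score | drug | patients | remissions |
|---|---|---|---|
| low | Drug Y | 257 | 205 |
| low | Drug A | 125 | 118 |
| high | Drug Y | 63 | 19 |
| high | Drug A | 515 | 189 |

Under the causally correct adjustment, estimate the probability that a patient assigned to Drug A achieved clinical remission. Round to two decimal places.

0.48

Inflammation score here is a post-treatment variable shaped by the drug; conditioning on it would introduce bias rather than remove it. The overall comparison is the causal one.
So P(outcome | do(Drug A)) is just the pooled rate for Drug A: 307/640 = 0.480.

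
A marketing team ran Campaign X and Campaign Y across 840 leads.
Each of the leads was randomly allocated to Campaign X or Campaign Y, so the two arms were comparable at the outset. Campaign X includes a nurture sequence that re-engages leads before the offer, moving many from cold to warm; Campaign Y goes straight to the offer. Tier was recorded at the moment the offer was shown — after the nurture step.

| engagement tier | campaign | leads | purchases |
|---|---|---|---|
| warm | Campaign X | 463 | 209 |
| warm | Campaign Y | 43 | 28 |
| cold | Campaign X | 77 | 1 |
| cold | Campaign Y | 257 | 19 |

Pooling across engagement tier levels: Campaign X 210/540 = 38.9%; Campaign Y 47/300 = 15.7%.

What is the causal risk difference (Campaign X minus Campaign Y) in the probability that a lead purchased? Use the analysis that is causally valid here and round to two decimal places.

+0.23

Engagement tier lies on the pathway campaign → engagement tier → outcome, so adjusting for it blocks the indirect effect. For the total causal effect of campaign, use the unadjusted pooled rates.
The causal difference is the pooled difference: 0.389 − 0.157 = +0.232.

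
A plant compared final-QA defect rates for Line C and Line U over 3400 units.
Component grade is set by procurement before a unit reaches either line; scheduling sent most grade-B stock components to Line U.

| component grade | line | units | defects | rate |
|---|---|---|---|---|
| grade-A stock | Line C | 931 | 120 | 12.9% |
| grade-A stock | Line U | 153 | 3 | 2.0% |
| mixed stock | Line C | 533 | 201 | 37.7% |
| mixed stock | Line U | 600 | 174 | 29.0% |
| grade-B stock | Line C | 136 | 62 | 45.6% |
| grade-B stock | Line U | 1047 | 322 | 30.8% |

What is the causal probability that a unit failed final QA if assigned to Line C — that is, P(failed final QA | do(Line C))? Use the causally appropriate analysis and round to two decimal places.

0.33

Line U is lower inside every component grade stratum but Line C is lower in aggregate. Whether to stratify depends on how component grade relates to the line.
Component grade is set before the line has any effect — it is not caused by the line — and it independently drives the outcome. That makes it a confounder, so the causal comparison is within component grade levels.
Standardising Line C to the population component grade mix: 0.319·120/931 + 0.333·201/533 + 0.348·62/136 = 0.325.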